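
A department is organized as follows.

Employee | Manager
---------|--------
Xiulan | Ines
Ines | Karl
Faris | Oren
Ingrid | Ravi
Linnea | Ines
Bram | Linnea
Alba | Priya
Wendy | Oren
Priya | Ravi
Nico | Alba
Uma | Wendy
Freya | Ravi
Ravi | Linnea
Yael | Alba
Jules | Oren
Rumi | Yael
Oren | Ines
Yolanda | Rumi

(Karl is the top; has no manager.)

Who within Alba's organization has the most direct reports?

Alba

Direct-report counts within Alba's organization: Alba has 2; Yael has 1; Rumi has 1. The largest is 2, held by Alba.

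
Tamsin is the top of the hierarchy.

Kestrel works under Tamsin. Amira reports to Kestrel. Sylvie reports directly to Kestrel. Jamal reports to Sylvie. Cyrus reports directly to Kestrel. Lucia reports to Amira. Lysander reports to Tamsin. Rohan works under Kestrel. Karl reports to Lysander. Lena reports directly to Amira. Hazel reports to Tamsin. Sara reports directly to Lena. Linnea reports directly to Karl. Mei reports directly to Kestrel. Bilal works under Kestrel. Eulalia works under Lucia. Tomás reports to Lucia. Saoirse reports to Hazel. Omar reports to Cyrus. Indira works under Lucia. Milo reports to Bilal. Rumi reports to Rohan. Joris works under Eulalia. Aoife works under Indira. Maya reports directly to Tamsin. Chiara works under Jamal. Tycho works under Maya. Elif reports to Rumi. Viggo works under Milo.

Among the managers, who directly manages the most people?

Direct-report counts: Tamsin has 4; Maya has 1; Hazel has 1; Lysander has 1; Karl has 1; Kestrel has 6; Bilal has 1; Milo has 1; Rohan has 1; Rumi has 1; Cyrus has 1; Sylvie has 1; Jamal has 1; Amira has 2; Lena has 1; Lucia has 3; Indira has 1; Eulalia has 1. The largest is 6, held by Kestrel.

Kestrel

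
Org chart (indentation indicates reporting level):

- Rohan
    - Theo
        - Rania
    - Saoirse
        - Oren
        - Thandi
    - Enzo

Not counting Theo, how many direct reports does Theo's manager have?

Theo reports to Rohan. Rohan's other direct reports are Saoirse, Enzo — 2 peers.

2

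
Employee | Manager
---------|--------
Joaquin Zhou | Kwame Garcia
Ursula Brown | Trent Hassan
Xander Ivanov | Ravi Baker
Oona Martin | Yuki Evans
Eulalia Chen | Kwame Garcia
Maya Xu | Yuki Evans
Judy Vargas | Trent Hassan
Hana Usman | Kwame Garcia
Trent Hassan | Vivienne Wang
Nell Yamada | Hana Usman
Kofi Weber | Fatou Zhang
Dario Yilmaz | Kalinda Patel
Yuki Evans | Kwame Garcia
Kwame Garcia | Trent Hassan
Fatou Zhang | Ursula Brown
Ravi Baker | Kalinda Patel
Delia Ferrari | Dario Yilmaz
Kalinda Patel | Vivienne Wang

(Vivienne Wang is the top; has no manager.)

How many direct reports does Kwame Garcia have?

Kwame Garcia directly manages Yuki Evans, Hana Usman, Joaquin Zhou, Eulalia Chen. That is 4 direct reports.

4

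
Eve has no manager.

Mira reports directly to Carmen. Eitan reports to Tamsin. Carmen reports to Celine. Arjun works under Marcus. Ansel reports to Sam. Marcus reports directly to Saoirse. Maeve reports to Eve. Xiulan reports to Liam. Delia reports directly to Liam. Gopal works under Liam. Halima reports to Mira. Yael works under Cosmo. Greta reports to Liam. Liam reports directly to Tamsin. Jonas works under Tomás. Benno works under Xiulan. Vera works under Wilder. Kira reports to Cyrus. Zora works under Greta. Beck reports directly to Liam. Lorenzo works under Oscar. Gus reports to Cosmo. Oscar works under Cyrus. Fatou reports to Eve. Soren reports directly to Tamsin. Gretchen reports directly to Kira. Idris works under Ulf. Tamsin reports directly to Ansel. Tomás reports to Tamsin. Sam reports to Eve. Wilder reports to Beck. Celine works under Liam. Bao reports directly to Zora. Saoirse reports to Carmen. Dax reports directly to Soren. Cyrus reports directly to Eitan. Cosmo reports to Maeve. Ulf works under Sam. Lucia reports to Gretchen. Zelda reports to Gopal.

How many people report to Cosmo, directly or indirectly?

2

Cosmo directly manages Yael, Gus. Yael has no reports. Gus has no reports. So Cosmo's organization is 2 direct reports plus everyone under them: 1 + 1 = 2.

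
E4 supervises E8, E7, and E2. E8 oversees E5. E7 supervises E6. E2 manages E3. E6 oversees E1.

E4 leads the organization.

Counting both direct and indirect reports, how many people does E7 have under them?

2

E7 directly manages E6. Under E6: E1 (1). That's 2 in total.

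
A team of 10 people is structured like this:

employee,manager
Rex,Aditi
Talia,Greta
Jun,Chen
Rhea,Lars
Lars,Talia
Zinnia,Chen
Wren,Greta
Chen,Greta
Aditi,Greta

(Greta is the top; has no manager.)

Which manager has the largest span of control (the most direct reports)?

Greta

Direct-report counts: Greta has 4; Chen has 2; Talia has 1; Lars has 1; Aditi has 1. The largest is 4, held by Greta.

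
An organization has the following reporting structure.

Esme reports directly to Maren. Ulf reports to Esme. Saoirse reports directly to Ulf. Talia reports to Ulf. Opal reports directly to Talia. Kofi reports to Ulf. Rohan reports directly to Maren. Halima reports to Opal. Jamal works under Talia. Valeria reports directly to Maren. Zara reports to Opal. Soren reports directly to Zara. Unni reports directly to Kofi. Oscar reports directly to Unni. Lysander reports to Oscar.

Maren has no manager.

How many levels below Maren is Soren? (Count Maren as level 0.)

6

Chain from Soren up to Maren: Soren → Zara → Opal → Talia → Ulf → Esme → Maren. That is 6 steps up, so Soren is 6 levels below Maren.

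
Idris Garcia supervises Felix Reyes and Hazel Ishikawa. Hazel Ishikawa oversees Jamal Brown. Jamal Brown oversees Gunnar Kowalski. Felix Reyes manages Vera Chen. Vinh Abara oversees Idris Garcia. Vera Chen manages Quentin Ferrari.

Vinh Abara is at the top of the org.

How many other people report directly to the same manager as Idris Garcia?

Idris Garcia reports to Vinh Abara, and Vinh Abara has no other direct reports. Idris Garcia has 0 peers.

0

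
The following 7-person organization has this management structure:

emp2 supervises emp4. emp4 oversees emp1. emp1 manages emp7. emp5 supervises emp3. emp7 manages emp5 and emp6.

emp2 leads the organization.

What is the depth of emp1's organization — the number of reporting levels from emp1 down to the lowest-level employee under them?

3

The longest chain under emp1 runs emp1 → emp7 → emp5 → emp3, which is 3 levels below emp1.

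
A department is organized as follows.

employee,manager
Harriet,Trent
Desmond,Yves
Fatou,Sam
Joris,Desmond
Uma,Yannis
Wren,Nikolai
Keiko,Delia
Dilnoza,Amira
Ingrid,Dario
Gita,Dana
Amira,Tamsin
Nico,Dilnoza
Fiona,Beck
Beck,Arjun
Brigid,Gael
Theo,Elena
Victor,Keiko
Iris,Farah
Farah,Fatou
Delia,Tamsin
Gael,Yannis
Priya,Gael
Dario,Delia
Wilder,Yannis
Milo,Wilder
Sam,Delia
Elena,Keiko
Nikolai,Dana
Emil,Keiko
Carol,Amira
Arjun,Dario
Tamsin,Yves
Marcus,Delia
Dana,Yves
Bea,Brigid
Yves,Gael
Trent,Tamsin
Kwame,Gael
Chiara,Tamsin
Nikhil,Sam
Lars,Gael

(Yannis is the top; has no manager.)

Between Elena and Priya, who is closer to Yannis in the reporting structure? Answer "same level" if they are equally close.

Priya

Elena is 6 levels below Yannis; Priya is 2. Priya is higher.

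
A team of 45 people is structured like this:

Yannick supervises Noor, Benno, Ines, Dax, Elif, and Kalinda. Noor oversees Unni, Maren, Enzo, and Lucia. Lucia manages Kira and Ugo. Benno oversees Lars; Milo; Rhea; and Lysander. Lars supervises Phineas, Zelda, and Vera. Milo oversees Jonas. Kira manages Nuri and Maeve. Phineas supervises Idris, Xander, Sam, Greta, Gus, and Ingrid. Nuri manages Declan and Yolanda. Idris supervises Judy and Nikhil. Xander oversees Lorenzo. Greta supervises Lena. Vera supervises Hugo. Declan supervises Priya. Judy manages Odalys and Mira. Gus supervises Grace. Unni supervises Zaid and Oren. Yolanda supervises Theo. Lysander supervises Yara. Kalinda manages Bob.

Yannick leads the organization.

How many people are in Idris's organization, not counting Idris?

4

Idris directly manages Judy, Nikhil. Under Judy: Mira, Odalys (2). Nikhil has no reports. So Idris's organization is 2 direct reports plus everyone under them: 3 + 1 = 4.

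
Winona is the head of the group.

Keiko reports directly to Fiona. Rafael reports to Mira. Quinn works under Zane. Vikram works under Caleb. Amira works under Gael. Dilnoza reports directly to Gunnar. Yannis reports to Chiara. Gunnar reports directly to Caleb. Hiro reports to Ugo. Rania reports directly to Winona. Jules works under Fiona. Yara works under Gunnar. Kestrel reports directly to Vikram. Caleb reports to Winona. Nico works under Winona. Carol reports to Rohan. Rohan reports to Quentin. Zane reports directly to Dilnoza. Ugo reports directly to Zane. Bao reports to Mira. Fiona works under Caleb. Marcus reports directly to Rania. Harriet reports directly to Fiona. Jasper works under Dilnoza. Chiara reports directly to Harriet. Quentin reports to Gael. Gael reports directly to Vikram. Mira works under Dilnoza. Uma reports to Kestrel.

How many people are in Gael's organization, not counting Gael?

4

Gael directly manages Quentin, Amira. Under Quentin: Rohan, Carol (2). Amira has no reports. So Gael's organization is 2 direct reports plus everyone under them: 3 + 1 = 4.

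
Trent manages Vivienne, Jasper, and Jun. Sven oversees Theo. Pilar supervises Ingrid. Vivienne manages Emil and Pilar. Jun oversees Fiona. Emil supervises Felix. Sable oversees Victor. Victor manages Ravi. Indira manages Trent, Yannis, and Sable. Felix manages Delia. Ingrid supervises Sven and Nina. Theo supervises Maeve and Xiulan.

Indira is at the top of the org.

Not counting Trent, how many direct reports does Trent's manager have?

2

Trent reports to Indira. Indira's other direct reports are Yannis, Sable — 2 peers.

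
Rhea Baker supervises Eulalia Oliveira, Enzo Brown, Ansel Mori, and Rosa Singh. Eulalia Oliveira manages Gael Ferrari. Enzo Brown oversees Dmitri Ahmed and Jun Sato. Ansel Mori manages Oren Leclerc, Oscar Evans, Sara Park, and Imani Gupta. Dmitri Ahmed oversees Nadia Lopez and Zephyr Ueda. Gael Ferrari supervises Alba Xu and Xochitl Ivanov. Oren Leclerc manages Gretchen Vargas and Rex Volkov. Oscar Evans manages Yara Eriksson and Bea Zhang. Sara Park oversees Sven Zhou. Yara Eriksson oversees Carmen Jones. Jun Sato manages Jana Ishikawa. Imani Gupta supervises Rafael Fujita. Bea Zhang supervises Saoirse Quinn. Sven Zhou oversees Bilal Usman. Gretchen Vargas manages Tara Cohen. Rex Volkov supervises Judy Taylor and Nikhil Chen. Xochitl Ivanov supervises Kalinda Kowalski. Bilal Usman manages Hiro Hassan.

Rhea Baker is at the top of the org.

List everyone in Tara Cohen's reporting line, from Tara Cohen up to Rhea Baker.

Tara Cohen -> Gretchen Vargas -> Oren Leclerc -> Ansel Mori -> Rhea Baker

Tara Cohen reports to Gretchen Vargas. Gretchen Vargas reports to Oren Leclerc. Oren Leclerc reports to Ansel Mori. Ansel Mori reports to Rhea Baker. Rhea Baker is at the top.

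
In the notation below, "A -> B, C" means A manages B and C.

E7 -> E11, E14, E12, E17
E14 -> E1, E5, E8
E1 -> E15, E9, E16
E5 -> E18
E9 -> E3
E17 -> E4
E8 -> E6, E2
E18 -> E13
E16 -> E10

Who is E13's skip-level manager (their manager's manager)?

E13 reports to E18, and E18 reports to E5. So E13's skip-level manager is E5.

E5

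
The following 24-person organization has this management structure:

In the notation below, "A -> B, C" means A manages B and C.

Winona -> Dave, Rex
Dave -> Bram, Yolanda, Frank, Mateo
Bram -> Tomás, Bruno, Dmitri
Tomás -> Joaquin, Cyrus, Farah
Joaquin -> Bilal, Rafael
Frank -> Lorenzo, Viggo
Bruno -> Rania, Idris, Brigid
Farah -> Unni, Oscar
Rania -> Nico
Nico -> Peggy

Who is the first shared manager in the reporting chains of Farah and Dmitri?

Bram

Farah's chain of managers is Tomás, Bram, Dave, Winona. Dmitri's chain of managers is Bram, Dave, Winona. The first manager that appears in both chains is Bram.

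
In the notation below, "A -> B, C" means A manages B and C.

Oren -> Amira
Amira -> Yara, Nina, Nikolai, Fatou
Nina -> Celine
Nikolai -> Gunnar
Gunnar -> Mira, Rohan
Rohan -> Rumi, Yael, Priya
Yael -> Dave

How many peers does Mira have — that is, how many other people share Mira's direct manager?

Mira reports to Gunnar. Gunnar's other direct reports are Rohan — 1 peer.

1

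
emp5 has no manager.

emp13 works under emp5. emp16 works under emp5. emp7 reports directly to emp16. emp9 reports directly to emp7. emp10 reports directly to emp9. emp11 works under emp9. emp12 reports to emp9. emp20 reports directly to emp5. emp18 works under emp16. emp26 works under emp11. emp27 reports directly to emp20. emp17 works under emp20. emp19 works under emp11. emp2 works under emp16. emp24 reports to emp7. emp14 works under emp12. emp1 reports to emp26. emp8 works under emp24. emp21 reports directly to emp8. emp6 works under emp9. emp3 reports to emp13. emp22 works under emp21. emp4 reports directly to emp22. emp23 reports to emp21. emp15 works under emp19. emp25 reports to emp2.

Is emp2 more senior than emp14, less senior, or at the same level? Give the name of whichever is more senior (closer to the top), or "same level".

emp2

emp2 is 2 levels below emp5; emp14 is 5. emp2 is higher.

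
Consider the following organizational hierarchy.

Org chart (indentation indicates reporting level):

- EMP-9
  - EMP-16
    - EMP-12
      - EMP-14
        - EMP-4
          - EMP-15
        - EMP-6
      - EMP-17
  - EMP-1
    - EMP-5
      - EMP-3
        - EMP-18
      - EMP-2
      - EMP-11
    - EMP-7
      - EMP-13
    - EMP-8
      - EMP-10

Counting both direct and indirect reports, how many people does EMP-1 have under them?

9

EMP-1 directly manages EMP-5, EMP-7, EMP-8. Under EMP-5: EMP-11, EMP-2, EMP-3, EMP-18 (4). Under EMP-7: EMP-13 (1). Under EMP-8: EMP-10 (1). So EMP-1's organization is 3 direct reports plus everyone under them: 5 + 2 + 2 = 9.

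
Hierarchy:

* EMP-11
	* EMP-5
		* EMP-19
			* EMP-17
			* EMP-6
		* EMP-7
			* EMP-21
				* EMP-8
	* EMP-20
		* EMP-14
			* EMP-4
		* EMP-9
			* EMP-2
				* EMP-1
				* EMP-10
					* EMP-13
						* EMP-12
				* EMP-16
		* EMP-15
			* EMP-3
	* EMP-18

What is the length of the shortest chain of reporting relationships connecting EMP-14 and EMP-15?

2

EMP-14 is 1 level below EMP-20, and EMP-15 is 1 level below EMP-20 (their lowest common manager). The shortest path runs up from EMP-14 to EMP-20 and back down to EMP-15: 1 + 1 = 2 links.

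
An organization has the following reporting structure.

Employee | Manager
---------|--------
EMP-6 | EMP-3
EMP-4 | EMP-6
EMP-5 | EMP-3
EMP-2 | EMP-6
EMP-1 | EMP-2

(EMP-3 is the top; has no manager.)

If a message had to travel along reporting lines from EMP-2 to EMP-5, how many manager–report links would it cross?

3

EMP-2 is 2 levels below EMP-3, and EMP-5 is 1 level below EMP-3 (their lowest common manager). The shortest path runs up from EMP-2 to EMP-3 and back down to EMP-5: 2 + 1 = 3 links.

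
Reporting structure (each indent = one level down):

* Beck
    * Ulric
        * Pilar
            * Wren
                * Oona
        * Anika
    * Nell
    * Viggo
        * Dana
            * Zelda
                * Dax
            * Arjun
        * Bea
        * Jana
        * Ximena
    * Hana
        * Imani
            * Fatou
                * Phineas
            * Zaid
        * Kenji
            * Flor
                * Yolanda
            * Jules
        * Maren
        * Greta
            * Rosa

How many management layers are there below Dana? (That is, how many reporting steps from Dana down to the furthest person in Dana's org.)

The longest chain under Dana runs Dana → Zelda → Dax, which is 2 levels below Dana.

2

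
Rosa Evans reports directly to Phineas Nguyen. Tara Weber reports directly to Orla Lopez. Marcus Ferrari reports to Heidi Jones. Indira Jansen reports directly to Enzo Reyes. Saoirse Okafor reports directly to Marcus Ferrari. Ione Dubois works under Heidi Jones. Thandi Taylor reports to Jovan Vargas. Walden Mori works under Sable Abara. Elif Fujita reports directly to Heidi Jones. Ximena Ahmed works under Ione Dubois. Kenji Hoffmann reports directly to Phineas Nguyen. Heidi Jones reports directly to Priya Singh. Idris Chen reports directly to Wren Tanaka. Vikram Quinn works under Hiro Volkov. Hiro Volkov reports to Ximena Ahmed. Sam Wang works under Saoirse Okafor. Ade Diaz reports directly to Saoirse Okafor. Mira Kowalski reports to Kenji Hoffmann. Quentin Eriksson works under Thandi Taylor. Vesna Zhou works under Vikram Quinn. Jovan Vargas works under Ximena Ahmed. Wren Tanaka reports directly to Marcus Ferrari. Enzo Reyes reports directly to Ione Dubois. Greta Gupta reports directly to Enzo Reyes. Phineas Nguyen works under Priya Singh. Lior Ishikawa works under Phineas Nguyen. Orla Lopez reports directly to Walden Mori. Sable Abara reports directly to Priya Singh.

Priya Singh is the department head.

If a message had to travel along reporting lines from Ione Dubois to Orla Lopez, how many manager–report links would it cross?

Ione Dubois is 2 levels below Priya Singh, and Orla Lopez is 3 levels below Priya Singh (their lowest common manager). The shortest path runs up from Ione Dubois to Priya Singh and back down to Orla Lopez: 2 + 3 = 5 links.

5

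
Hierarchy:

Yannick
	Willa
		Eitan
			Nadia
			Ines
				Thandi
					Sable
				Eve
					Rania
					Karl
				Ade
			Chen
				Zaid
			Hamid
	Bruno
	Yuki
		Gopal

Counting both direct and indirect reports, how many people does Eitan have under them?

11

Eitan directly manages Nadia, Ines, Chen, Hamid. Nadia has no reports. Under Ines: Ade, Eve, Karl, Rania, Thandi, Sable (6). Under Chen: Zaid (1). Hamid has no reports. So Eitan's organization is 4 direct reports plus everyone under them: 1 + 7 + 2 + 1 = 11.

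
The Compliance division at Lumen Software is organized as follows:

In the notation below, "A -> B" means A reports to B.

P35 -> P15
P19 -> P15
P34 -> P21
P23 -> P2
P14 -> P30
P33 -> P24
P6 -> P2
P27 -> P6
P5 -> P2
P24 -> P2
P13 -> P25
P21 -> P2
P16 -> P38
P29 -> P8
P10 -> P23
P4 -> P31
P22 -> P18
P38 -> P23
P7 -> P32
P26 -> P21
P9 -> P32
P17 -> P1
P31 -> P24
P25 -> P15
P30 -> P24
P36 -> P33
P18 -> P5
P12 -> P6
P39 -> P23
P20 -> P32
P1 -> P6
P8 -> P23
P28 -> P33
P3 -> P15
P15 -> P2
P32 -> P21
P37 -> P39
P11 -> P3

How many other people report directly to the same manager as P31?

P31 reports to P24. P24's other direct reports are P33, P30 — 2 peers.

2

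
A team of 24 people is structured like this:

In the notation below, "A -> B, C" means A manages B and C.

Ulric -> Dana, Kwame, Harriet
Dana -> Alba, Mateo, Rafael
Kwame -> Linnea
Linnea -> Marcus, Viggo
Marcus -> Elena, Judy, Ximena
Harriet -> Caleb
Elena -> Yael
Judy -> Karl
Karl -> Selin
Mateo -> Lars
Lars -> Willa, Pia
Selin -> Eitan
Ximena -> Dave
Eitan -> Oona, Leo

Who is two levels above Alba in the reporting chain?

Ulric

Alba reports to Dana, and Dana reports to Ulric. So Alba's skip-level manager is Ulric.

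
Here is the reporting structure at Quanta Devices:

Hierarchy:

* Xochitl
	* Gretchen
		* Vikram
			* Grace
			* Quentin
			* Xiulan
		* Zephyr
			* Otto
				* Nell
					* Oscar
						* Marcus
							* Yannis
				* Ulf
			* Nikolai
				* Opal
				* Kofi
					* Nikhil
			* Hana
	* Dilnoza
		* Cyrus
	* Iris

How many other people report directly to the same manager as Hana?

2

Hana reports to Zephyr. Zephyr's other direct reports are Otto, Nikolai — 2 peers.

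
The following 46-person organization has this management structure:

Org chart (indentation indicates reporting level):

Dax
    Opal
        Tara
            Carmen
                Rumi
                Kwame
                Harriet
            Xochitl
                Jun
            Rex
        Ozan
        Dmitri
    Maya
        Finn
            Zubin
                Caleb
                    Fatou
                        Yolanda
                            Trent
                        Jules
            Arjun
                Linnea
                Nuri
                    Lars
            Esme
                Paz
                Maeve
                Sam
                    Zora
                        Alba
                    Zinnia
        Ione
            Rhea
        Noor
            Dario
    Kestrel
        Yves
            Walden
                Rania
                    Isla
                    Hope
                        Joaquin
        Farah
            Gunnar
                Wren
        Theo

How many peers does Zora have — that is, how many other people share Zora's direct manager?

Zora reports to Sam. Sam's other direct reports are Zinnia — 1 peer.

1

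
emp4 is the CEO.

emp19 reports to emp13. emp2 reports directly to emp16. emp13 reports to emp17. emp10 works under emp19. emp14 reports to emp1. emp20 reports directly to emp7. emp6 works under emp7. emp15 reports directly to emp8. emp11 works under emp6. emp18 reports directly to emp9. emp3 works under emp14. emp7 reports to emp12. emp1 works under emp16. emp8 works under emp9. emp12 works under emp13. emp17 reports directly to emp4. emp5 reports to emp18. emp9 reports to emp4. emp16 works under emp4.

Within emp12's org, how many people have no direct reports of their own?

The people in emp12's organization with no one reporting to them are emp20, emp11. That is 2.

2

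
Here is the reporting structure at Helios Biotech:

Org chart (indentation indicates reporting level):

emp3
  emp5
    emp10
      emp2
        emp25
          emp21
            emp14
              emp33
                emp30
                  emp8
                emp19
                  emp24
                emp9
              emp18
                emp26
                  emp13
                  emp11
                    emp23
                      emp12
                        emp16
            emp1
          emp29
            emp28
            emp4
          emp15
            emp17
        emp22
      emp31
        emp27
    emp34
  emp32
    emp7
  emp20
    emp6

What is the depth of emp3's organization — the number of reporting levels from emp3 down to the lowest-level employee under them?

12

The longest chain under emp3 runs emp3 → emp5 → emp10 → emp2 → emp25 → emp21 → emp14 → emp18 → emp26 → emp11 → emp23 → emp12 → emp16, which is 12 levels below emp3.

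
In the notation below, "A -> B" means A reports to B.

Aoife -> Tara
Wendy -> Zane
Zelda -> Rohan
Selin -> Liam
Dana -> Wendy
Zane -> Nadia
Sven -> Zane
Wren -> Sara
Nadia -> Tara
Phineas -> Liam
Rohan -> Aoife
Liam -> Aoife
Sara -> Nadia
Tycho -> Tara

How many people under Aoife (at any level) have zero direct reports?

The people in Aoife's organization with no one reporting to them are Zelda, Phineas, Selin. That is 3.

3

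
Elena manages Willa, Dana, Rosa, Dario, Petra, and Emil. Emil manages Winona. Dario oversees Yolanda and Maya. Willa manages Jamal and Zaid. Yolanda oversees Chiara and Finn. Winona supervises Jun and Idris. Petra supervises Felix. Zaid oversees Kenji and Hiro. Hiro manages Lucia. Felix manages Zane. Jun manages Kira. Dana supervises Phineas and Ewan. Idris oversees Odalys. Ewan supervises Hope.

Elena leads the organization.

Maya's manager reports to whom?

Elena

Maya reports to Dario, and Dario reports to Elena. So Maya's skip-level manager is Elena.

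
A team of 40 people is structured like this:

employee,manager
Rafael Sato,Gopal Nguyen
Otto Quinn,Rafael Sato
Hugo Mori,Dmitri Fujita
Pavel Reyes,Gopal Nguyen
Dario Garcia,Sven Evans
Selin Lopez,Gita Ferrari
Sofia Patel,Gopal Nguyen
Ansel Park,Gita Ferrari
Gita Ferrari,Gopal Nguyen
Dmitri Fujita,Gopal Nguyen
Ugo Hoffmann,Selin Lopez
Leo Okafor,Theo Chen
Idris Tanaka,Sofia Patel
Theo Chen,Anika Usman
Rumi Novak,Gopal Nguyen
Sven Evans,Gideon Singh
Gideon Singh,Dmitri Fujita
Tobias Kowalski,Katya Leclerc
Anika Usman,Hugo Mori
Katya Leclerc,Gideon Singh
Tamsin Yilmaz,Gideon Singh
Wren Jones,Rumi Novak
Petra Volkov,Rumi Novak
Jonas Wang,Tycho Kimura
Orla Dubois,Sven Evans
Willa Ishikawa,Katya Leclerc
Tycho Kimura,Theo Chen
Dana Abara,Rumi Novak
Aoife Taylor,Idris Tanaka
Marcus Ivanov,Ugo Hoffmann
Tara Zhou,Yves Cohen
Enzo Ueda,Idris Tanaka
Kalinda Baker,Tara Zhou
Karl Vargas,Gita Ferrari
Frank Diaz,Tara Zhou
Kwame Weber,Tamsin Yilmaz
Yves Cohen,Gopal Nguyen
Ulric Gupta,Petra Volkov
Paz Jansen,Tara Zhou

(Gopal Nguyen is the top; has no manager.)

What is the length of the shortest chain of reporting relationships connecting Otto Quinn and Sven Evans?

5

Otto Quinn is 2 levels below Gopal Nguyen, and Sven Evans is 3 levels below Gopal Nguyen (their lowest common manager). The shortest path runs up from Otto Quinn to Gopal Nguyen and back down to Sven Evans: 2 + 3 = 5 links.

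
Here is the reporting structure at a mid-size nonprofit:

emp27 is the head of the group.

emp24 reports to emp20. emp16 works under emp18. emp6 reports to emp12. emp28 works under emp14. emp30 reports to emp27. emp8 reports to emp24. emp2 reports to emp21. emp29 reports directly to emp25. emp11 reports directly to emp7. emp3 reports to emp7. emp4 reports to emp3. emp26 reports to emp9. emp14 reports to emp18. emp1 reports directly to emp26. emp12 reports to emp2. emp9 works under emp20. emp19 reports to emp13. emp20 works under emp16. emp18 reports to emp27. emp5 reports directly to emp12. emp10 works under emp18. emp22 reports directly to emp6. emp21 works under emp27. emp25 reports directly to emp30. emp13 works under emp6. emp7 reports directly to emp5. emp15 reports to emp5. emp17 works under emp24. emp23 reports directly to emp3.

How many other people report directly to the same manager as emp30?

emp30 reports to emp27. emp27's other direct reports are emp21, emp18 — 2 peers.

2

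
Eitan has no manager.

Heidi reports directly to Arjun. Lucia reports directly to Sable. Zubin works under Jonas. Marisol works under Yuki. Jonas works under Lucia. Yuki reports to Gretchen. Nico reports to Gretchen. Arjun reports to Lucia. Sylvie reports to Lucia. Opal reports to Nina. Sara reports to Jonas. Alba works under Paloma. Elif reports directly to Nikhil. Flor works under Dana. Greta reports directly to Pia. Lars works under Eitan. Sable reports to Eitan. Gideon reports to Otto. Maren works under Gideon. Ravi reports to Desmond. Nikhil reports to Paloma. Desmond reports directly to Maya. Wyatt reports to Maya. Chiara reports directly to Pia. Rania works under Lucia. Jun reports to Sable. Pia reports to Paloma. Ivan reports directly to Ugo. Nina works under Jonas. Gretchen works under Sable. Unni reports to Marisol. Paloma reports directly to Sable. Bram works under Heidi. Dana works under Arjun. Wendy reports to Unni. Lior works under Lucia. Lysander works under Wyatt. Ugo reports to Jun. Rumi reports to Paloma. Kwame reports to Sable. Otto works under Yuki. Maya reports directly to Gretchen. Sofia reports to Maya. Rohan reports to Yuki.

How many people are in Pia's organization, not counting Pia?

Pia directly manages Greta, Chiara. Greta has no reports. Chiara has no reports. So Pia's organization is 2 direct reports plus everyone under them: 1 + 1 = 2.

2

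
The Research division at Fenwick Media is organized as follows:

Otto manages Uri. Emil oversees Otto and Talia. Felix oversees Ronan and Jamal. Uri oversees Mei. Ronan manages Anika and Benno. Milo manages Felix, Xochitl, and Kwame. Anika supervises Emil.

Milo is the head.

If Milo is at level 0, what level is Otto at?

5

Chain from Otto up to Milo: Otto → Emil → Anika → Ronan → Felix → Milo. That is 5 steps up, so Otto is 5 levels below Milo.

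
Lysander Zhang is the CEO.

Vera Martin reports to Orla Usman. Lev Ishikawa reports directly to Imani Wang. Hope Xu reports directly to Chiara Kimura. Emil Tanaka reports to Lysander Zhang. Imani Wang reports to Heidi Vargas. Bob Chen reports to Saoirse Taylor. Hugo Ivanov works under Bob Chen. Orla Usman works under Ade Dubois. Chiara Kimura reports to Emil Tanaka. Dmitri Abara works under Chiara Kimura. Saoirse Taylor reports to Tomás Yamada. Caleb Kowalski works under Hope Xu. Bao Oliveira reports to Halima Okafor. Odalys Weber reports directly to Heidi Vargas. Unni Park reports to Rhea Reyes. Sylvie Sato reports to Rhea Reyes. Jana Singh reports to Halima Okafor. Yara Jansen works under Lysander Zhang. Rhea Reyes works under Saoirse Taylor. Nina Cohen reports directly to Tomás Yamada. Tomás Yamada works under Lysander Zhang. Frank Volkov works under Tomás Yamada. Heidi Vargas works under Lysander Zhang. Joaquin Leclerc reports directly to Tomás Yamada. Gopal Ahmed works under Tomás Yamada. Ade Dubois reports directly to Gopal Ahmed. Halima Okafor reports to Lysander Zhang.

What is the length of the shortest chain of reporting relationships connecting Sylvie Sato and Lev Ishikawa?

7

Sylvie Sato is 4 levels below Lysander Zhang, and Lev Ishikawa is 3 levels below Lysander Zhang (their lowest common manager). The shortest path runs up from Sylvie Sato to Lysander Zhang and back down to Lev Ishikawa: 4 + 3 = 7 links.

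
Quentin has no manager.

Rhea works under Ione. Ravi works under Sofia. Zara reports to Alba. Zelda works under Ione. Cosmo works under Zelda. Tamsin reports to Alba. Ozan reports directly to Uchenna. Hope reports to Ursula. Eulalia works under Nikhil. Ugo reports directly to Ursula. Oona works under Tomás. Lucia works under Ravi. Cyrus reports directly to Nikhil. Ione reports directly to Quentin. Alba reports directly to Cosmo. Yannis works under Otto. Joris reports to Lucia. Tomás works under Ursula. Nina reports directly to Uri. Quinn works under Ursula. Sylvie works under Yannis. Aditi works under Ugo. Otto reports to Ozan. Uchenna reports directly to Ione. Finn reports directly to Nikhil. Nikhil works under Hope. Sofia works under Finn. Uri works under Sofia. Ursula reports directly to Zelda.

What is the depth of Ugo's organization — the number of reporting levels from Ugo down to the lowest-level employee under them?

The longest chain under Ugo runs Ugo → Aditi, which is 1 level below Ugo.

1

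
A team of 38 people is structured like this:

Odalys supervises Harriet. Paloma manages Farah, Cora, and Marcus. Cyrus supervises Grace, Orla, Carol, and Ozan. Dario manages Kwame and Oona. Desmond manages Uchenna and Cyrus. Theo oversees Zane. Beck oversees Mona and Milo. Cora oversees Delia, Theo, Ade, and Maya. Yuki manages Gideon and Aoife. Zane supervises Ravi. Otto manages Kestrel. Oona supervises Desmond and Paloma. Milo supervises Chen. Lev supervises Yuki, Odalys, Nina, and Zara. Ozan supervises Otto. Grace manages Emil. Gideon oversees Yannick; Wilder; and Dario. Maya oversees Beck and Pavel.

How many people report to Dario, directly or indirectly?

27

Dario directly manages Oona, Kwame. Under Oona: Paloma, Marcus, Farah, Cora, Theo, Zane, Ravi, Ade, Delia, Maya, Pavel, Beck, Milo, Chen, Mona, Desmond, Cyrus, Carol, Grace, Emil, Ozan, Otto, Kestrel, Orla, Uchenna (25). Kwame has no reports. So Dario's organization is 2 direct reports plus everyone under them: 26 + 1 = 27.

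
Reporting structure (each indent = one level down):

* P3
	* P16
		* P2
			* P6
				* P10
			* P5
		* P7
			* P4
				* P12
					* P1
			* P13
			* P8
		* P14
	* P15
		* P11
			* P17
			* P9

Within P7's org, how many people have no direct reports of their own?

3

The people in P7's organization with no one reporting to them are P8, P13, P1. That is 3.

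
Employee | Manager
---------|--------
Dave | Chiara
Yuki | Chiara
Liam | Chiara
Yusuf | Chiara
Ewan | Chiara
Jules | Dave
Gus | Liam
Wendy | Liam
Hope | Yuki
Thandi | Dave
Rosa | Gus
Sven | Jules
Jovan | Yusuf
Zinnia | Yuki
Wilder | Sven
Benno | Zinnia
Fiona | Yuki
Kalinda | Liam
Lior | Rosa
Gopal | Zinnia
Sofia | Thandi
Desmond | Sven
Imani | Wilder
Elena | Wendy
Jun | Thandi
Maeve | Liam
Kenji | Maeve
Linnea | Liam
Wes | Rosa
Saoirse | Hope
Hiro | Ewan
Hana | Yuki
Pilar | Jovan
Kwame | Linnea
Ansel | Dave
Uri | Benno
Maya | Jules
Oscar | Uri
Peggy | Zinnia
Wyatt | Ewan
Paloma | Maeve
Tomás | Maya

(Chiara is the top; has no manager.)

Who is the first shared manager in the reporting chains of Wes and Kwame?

Liam

Wes's chain of managers is Rosa, Gus, Liam, Chiara. Kwame's chain of managers is Linnea, Liam, Chiara. The first manager that appears in both chains is Liam.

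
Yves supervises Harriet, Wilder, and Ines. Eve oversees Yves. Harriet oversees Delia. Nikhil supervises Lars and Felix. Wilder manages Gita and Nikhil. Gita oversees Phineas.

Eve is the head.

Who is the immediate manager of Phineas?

Gita

Phineas reports directly to Gita.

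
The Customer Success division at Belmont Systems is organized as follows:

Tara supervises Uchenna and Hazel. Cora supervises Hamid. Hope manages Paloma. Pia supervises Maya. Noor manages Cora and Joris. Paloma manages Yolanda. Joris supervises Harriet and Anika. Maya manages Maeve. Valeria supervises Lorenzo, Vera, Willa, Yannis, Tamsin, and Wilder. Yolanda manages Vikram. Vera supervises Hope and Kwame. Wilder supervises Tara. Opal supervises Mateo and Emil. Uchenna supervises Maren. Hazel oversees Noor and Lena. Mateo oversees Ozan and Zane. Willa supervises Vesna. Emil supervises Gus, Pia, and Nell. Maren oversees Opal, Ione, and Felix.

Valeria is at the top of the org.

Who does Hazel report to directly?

Tara

Hazel reports directly to Tara.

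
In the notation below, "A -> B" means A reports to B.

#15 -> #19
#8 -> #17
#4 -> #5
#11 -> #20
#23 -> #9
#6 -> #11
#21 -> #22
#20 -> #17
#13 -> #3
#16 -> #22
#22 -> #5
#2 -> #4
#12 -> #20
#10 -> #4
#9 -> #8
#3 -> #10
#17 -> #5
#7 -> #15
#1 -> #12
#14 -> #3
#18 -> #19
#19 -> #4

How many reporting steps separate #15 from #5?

3

Chain from #15 up to #5: #15 → #19 → #4 → #5. That is 3 steps up, so #15 is 3 levels below #5.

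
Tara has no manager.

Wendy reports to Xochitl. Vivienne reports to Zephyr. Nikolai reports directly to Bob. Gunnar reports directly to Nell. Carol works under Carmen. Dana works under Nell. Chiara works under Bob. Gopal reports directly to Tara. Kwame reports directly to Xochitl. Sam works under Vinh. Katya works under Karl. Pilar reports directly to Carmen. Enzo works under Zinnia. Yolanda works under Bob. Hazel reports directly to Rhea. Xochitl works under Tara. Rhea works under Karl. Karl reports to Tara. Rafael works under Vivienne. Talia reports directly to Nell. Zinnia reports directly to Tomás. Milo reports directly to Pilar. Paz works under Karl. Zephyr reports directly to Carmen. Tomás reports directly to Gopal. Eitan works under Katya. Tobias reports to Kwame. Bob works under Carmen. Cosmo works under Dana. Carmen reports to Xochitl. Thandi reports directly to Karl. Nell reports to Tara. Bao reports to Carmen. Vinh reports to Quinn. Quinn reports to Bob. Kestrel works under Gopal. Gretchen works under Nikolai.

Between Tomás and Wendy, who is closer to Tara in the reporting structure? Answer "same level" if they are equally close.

Both Tomás and Wendy are 2 levels below Tara.

same level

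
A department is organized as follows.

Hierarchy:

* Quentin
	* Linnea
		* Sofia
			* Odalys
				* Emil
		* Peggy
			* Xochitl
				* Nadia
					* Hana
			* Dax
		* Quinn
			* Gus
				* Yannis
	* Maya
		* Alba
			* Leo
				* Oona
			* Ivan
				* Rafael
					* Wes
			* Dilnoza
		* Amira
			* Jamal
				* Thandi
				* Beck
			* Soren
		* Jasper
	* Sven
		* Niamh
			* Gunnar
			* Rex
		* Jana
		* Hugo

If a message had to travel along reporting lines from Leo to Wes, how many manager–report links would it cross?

Leo is 1 level below Alba, and Wes is 3 levels below Alba (their lowest common manager). The shortest path runs up from Leo to Alba and back down to Wes: 1 + 3 = 4 links.

4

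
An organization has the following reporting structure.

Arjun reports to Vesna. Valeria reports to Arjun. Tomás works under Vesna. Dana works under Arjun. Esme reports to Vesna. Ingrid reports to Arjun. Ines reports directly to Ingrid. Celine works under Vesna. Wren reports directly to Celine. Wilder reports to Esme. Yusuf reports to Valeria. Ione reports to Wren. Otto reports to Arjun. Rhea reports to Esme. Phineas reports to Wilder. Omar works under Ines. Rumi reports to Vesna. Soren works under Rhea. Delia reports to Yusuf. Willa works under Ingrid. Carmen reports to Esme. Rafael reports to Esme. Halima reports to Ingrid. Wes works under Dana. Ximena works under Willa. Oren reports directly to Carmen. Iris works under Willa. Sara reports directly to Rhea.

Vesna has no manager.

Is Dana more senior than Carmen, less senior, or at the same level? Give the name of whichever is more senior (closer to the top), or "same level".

Both Dana and Carmen are 2 levels below Vesna.

same level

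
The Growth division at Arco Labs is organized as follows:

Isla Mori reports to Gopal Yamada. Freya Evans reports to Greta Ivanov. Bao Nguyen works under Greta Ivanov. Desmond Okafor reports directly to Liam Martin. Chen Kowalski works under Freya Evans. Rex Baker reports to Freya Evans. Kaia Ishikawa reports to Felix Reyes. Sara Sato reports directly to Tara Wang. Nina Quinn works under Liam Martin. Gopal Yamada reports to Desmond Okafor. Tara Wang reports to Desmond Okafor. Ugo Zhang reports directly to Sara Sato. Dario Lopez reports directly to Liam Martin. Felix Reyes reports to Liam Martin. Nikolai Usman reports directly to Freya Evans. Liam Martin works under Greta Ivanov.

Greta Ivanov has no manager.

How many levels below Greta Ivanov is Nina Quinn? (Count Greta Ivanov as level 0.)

2

Chain from Nina Quinn up to Greta Ivanov: Nina Quinn → Liam Martin → Greta Ivanov. That is 2 steps up, so Nina Quinn is 2 levels below Greta Ivanov.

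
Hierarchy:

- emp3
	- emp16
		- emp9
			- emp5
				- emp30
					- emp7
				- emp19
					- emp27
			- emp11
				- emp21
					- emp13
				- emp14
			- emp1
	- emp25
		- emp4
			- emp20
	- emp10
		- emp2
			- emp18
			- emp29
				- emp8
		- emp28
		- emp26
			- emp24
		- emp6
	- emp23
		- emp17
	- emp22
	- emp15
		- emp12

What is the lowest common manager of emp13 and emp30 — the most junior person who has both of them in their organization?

emp9

emp13's chain of managers is emp21, emp11, emp9, emp16, emp3. emp30's chain of managers is emp5, emp9, emp16, emp3. The first manager that appears in both chains is emp9.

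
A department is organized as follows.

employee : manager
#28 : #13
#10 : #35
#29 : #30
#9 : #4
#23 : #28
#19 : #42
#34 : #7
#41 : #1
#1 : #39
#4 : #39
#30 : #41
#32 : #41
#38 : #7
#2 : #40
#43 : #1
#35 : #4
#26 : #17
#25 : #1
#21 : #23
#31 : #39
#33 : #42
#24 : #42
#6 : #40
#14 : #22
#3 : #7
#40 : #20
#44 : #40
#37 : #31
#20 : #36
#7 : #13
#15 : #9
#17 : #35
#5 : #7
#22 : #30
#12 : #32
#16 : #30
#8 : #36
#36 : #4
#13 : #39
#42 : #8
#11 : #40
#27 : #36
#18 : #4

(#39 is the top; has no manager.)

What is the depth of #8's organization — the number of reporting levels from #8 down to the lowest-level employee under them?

2

The longest chain under #8 runs #8 → #42 → #24, which is 2 levels below #8.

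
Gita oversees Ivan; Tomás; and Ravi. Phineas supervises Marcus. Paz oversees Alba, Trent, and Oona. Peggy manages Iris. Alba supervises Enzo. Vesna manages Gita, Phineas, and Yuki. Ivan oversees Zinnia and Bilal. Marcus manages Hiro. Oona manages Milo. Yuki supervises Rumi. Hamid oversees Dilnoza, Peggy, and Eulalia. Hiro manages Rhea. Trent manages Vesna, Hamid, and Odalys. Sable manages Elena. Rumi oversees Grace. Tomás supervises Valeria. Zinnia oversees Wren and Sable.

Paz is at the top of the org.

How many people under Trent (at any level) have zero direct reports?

The people in Trent's organization with no one reporting to them are Odalys, Eulalia, Iris, Dilnoza, Grace, Rhea, Bilal, Elena, Wren, Ravi, Valeria. That is 11.

11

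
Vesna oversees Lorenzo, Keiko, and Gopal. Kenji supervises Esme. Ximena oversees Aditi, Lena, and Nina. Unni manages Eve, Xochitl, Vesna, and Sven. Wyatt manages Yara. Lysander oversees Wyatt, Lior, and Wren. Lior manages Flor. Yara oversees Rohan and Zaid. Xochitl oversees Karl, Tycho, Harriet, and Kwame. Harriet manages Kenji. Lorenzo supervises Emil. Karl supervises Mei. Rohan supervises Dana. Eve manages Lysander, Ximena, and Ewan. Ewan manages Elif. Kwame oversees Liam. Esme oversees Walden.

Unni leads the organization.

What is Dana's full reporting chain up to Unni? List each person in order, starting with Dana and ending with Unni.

Dana reports to Rohan. Rohan reports to Yara. Yara reports to Wyatt. Wyatt reports to Lysander. Lysander reports to Eve. Eve reports to Unni. Unni is at the top.

Dana -> Rohan -> Yara -> Wyatt -> Lysander -> Eve -> Unni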